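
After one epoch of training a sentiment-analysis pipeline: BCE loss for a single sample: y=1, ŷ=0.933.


BCE = -[y·ln(p) + (1-y)·ln(1-p)]
= -1·ln(0.933) - 0
= -ln(0.933) = 0.0694

0.0694


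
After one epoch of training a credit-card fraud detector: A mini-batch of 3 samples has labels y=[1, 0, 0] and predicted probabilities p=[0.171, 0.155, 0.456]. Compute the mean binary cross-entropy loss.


L[0] = -ln(0.171) = 1.7661
L[1] = -ln(1-0.155) = -ln(0.845) = 0.1684
L[2] = -ln(1-0.456) = -ln(0.544) = 0.6088
mean = (1.7661 + 0.1684 + 0.6088)/3 = 0.8478

0.8478


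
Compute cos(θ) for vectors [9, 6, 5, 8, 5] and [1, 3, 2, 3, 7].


A·B = 9·1 + 6·3 + 5·2 + 8·3 + 5·7 = 96
‖A‖ = √231 = 15.1987, ‖B‖ = √72 = 8.4853
cos = 96/(√231·√72) = 96/√16632 = 0.7444

0.7444


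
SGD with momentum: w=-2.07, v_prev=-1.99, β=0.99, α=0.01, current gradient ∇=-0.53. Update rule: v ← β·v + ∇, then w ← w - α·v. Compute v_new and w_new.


v_new = 0.99·-1.99 - 0.53 = -1.9701 - 0.53 = -2.5001
w_new = -2.07 - 0.01·-2.5001 = -2.07 + 0.025001 = -2.044999

v_new=-2.5001, w_new=-2.044999


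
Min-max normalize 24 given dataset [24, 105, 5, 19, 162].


min=5, max=162
(24-5)/(162-5) = 19/157 = 0.121

0.121


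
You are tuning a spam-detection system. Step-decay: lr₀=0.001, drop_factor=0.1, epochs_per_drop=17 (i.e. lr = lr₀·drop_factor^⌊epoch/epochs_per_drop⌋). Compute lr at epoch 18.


n_drops = ⌊18/17⌋ = 1
lr = 0.001·0.1^1 = 0.001·0.1 = 0.0001

0.0001


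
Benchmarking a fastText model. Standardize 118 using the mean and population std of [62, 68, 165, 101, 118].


μ = 102.8, σ = 37.3599
z = (118 - 102.8)/37.3599 = 0.4069

0.4069


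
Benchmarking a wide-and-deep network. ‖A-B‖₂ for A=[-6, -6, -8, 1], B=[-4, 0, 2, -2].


d = √((-6+ 4)² + (-6-0)² + (-8-2)² + (1+ 2)²)
  = √(4 + 36 + 100 + 9)
  = √149 = 12.2066

12.2066


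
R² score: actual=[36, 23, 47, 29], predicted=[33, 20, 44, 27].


ȳ = 33.75
SS_res = Σ(y-ŷ)² = 31
SS_tot = Σ(y-ȳ)² = 318.75
R² = 1 - SS_res/SS_tot = 1 - 0.0973 = 0.9027

0.9027


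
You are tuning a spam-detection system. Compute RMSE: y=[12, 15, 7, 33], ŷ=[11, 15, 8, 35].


MSE = 6/4 = 1.5
RMSE = √(6/4) = 1.2247

1.2247


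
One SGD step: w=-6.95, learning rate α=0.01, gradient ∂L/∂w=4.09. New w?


w_new = w - α·∇
= -6.95 - 0.01·4.09
= -6.95 - 0.0409
= -6.9909

-6.9909


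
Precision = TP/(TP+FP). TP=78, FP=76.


Precision = TP/(TP+FP)
= 78/(78+76)
= 78/154 = 50.65%

50.65%


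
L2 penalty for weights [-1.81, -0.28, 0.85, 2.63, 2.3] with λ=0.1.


‖w‖₂² = (-1.81)² + (-0.28)² + (0.85)² + (2.63)² + (2.3)²
     = 3.2761 + 0.0784 + 0.7225 + 6.9169 + 5.29
     = 16.2839
λ·‖w‖₂² = 0.1·16.2839 = 1.62839

1.62839


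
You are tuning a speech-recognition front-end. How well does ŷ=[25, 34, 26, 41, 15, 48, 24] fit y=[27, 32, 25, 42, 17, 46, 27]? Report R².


ȳ = 30.8571
SS_res = Σ(y-ŷ)² = 27
SS_tot = Σ(y-ȳ)² = 610.86
R² = 1 - SS_res/SS_tot = 1 - 0.0442 = 0.9558

0.9558


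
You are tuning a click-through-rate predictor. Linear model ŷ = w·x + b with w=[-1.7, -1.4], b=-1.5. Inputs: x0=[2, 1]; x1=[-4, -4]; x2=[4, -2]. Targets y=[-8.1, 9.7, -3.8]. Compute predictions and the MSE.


ŷ0 = (-1.7)·(2) + (-1.4)·(1) - 1.5 = -6.3
ŷ1 = (-1.7)·(-4) + (-1.4)·(-4) - 1.5 = 10.9
ŷ2 = (-1.7)·(4) + (-1.4)·(-2) - 1.5 = -5.5
errors² = [3.24, 1.44, 2.89]
MSE = 7.5700/3 = 2.5233

2.5233


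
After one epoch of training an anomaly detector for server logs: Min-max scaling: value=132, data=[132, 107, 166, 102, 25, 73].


min=25, max=166
(132-25)/(166-25) = 107/141 = 0.7589

0.7589


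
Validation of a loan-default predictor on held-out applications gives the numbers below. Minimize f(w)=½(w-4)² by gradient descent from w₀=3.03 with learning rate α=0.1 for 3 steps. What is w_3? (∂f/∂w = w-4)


step 1: grad = 3.03-4 = -0.97; w = 3.03 - 0.1·(-0.97) = 3.127
step 2: grad = 3.127-4 = -0.873; w = 3.127 - 0.1·(-0.873) = 3.2143
step 3: grad = 3.2143-4 = -0.7857; w = 3.2143 - 0.1·(-0.7857) = 3.29287

3.29287


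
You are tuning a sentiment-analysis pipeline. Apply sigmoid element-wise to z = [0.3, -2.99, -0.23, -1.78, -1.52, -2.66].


σ(0.3) = 1/(1+e^-0.3) = 0.5744
σ(-2.99) = 1/(1+e^2.99) = 0.0479
σ(-0.23) = 1/(1+e^0.23) = 0.4428
σ(-1.78) = 1/(1+e^1.78) = 0.1443
σ(-1.52) = 1/(1+e^1.52) = 0.1795
σ(-2.66) = 1/(1+e^2.66) = 0.0654
result = [0.5744, 0.0479, 0.4428, 0.1443, 0.1795, 0.0654]

[0.5744, 0.0479, 0.4428, 0.1443, 0.1795, 0.0654]


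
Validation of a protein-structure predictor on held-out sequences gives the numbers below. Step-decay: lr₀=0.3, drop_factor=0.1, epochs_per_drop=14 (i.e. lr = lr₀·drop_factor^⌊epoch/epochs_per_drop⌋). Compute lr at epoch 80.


n_drops = ⌊80/14⌋ = 5
lr = 0.3·0.1^5 = 0.3·0.00001 = 0.000003

0.000003


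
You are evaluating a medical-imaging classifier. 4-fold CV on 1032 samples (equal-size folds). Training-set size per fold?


Fold size = 1032/4 = 258
Training per fold = 1032 - 258 = 774

774


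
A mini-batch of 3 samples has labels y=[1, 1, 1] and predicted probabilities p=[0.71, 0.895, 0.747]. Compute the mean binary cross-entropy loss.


L[0] = -ln(0.71) = 0.3425
L[1] = -ln(0.895) = 0.1109
L[2] = -ln(0.747) = 0.2917
mean = (0.3425 + 0.1109 + 0.2917)/3 = 0.2484

0.2484


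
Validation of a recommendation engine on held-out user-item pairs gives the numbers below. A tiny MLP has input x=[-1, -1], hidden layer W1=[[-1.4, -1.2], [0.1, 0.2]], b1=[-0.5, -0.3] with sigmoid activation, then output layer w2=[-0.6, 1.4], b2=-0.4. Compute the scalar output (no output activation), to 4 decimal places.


z1[0] = (-1.4)·(-1) + (-1.2)·(-1) - 0.5 = 2.1
z1[1] = (0.1)·(-1) + (0.2)·(-1) - 0.3 = -0.6
h = sigmoid(z1) = [0.8909, 0.3543]
output = (-0.6)·(0.8909) + (1.4)·(0.3543) - 0.4 = -0.4385

-0.4385


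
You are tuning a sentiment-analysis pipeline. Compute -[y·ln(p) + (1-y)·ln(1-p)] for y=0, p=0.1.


BCE = -[y·ln(p) + (1-y)·ln(1-p)]
= -0 - 1·ln(1-0.1)
= -ln(0.9) = 0.1054

0.1054


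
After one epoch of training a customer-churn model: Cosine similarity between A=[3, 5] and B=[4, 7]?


A·B = 3·4 + 5·7 = 47
‖A‖ = √34 = 5.831, ‖B‖ = √65 = 8.0623
cos = 47/(√34·√65) = 47/√2210 = 0.9998

0.9998


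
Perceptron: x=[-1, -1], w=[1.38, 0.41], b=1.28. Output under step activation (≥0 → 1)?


z = (-1)·(1.38) + (-1)·(0.41) + 1.28
  = -0.51
step(z) = 0 (z<0)

0


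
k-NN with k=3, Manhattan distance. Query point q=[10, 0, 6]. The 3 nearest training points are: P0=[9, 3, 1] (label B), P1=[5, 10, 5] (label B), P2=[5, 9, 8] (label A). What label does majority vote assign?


d(q,P0) = 9  (label B)
d(q,P1) = 16  (label B)
d(q,P2) = 16  (label A)
Votes: A=1, B=2
Majority → B

B


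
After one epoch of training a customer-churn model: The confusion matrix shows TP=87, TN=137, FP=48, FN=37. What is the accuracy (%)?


Accuracy = (TP+TN)/(TP+TN+FP+FN)
= (87+137)/(309)
= 224/309 = 72.49%

72.49%


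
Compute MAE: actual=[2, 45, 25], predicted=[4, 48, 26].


Absolute errors: |2-4|=2, |45-48|=3, |25-26|=1
Sum = 6
MAE = 6/3 = 2

2


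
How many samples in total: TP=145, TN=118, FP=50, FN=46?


Total = TP + TN + FP + FN
= 145 + 118 + 50 + 46
= 359
(Predicted positive: 195, predicted negative: 164)

359


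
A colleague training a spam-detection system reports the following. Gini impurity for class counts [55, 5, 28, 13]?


Probabilities: [55/101, 5/101, 28/101, 13/101] ≈ [0.5446, 0.0495, 0.2772, 0.1287]
Σpᵢ² = (3025 + 25 + 784 + 169)/101² = 4003/10201
Gini = 1 - Σpᵢ² = 1 - 4003/10201 = 0.6076

0.6076


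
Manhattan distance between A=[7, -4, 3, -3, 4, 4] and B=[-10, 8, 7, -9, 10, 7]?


d = |7+ 10| + |-4-8| + |3-7| + |-3+ 9| + |4-10| + |4-7|
  = 17 + 12 + 4 + 6 + 6 + 3
  = 48

48


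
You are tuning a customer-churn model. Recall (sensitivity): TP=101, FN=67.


Recall = TP/(TP+FN)
= 101/(101+67)
= 101/168 = 60.12%

60.12%


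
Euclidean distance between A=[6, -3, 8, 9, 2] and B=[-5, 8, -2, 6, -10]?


d = √((6+ 5)² + (-3-8)² + (8+ 2)² + (9-6)² + (2+ 10)²)
  = √(121 + 121 + 100 + 9 + 144)
  = √495 = 22.2486

22.2486


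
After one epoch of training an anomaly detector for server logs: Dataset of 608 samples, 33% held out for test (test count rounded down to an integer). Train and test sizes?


Test = ⌊608·33/100⌋ = 200
Train = 608 - 200 = 408

Train: 408, Test: 200


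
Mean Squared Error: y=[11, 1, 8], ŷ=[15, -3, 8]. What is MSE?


Squared errors: (11-15)²=16, (1+ 3)²=16, (8-8)²=0
Sum = 32
MSE = 32/3 = 32/3

32/3


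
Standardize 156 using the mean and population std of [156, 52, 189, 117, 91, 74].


μ = 113.1667, σ = 47.1996
z = (156 - 113.1667)/47.1996 = 0.9075

0.9075


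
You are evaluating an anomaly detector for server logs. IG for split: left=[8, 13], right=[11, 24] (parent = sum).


Parent = [19, 37], H_parent = 0.9241
H_left = 0.9587 (n=21), H_right = 0.8981 (n=35)
H_children = (21/56)·0.9587 + (35/56)·0.8981 = 0.9208
IG = 0.9241 - 0.9208 = 0.0033

0.0033


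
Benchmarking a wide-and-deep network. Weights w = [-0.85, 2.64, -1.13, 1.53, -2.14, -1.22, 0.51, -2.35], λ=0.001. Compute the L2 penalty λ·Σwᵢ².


‖w‖₂² = (-0.85)² + (2.64)² + (-1.13)² + (1.53)² + (-2.14)² + (-1.22)² + (0.51)² + (-2.35)²
     = 0.7225 + 6.9696 + 1.2769 + 2.3409 + 4.5796 + 1.4884 + 0.2601 + 5.5225
     = 23.1605
λ·‖w‖₂² = 0.001·23.1605 = 0.023161

0.023161


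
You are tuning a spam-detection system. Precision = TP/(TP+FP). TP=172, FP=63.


Precision = TP/(TP+FP)
= 172/(172+63)
= 172/235 = 73.19%

73.19%


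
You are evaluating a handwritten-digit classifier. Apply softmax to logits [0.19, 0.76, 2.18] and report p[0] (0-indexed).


Exponentials: e^0.19=1.2092, e^0.76=2.1383, e^2.18=8.8463
Sum = 12.1938
Softmax = [0.0992, 0.1754, 0.7255]
p[0] = 1.2092/12.1938 = 0.0992

0.0992


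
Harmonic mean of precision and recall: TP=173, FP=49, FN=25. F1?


Precision = 173/222 = 0.7793
Recall = 173/198 = 0.8737
F1 = 2·P·R/(P+R) = 2·TP/(2·TP+FP+FN) = 346/(346+49+25) = 346/420 = 0.8238

0.8238


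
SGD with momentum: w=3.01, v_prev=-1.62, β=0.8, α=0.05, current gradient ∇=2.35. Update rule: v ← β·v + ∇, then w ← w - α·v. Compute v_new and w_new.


v_new = 0.8·-1.62 + 2.35 = -1.296 + 2.35 = 1.054
w_new = 3.01 - 0.05·1.054 = 3.01 - 0.0527 = 2.9573

v_new=1.054, w_new=2.9573


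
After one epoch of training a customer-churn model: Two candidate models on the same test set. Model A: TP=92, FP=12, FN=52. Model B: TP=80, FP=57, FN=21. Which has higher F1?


Model A: P=92/104=0.8846, R=92/144=0.6389, F1=2PR/(P+R)=2TP/(2TP+FP+FN)=184/248=0.7419
Model B: P=80/137=0.5839, R=80/101=0.7921, F1=2PR/(P+R)=2TP/(2TP+FP+FN)=160/238=0.6723
0.7419 > 0.6723 → Model A

Model A


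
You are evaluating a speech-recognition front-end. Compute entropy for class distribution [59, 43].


Probabilities: [59/102, 43/102] ≈ [0.5784, 0.4216]
H = -((59/102)·log₂(59/102) + (43/102)·log₂(43/102))
  = 0.9822 bits

0.9822 bits


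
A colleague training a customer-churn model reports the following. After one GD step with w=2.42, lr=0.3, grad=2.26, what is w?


w_new = w - α·∇
= 2.42 - 0.3·2.26
= 2.42 - 0.678
= 1.742

1.742


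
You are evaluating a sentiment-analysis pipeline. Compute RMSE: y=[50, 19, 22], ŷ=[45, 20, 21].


MSE = 27/3 = 9
RMSE = √(27/3) = 3.0

3.0


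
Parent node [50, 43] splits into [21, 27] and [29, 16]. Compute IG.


Parent = [50, 43], H_parent = 0.9959
H_left = 0.9887 (n=48), H_right = 0.9389 (n=45)
H_children = (48/93)·0.9887 + (45/93)·0.9389 = 0.9646
IG = 0.9959 - 0.9646 = 0.0313

0.0313


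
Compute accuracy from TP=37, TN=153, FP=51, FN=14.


Accuracy = (TP+TN)/(TP+TN+FP+FN)
= (37+153)/(255)
= 190/255 = 74.51%

74.51%


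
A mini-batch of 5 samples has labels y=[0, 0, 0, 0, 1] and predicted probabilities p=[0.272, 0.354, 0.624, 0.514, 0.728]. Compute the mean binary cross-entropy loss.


L[0] = -ln(1-0.272) = -ln(0.728) = 0.3175
L[1] = -ln(1-0.354) = -ln(0.646) = 0.437
L[2] = -ln(1-0.624) = -ln(0.376) = 0.9782
L[3] = -ln(1-0.514) = -ln(0.486) = 0.7215
L[4] = -ln(0.728) = 0.3175
mean = (0.3175 + 0.437 + 0.9782 + 0.7215 + 0.3175)/5 = 0.5543

0.5543


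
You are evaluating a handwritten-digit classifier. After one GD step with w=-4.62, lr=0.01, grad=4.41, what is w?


w_new = w - α·∇
= -4.62 - 0.01·4.41
= -4.62 - 0.0441
= -4.6641

-4.6641


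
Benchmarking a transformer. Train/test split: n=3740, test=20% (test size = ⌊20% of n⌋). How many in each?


Test = ⌊3740·20/100⌋ = 748
Train = 3740 - 748 = 2992

Train: 2992, Test: 748


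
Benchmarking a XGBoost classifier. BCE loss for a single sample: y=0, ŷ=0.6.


BCE = -[y·ln(p) + (1-y)·ln(1-p)]
= -0 - 1·ln(1-0.6)
= -ln(0.4) = 0.9163

0.9163


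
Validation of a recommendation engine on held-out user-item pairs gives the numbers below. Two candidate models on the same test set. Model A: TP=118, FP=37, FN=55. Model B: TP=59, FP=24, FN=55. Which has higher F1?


Model A: P=118/155=0.7613, R=118/173=0.6821, F1=2PR/(P+R)=2TP/(2TP+FP+FN)=236/328=0.7195
Model B: P=59/83=0.7108, R=59/114=0.5175, F1=2PR/(P+R)=2TP/(2TP+FP+FN)=118/197=0.599
0.7195 > 0.599 → Model A

Model A


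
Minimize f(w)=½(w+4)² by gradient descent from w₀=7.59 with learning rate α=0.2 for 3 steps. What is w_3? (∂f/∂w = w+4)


step 1: grad = 7.59+4 = 11.59; w = 7.59 - 0.2·(11.59) = 5.272
step 2: grad = 5.272+4 = 9.272; w = 5.272 - 0.2·(9.272) = 3.4176
step 3: grad = 3.4176+4 = 7.4176; w = 3.4176 - 0.2·(7.4176) = 1.93408

1.93408


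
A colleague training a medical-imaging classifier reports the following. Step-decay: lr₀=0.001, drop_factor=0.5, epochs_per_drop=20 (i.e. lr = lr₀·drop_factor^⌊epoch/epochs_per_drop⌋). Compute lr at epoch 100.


n_drops = ⌊100/20⌋ = 5
lr = 0.001·0.5^5 = 0.001·0.03125 = 0.00003125

0.00003125


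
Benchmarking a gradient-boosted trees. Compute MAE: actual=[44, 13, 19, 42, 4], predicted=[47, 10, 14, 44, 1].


Absolute errors: |44-47|=3, |13-10|=3, |19-14|=5, |42-44|=2, |4-1|=3
Sum = 16
MAE = 16/5 = 16/5

16/5


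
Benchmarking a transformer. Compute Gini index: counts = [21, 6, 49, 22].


Probabilities: [21/98, 6/98, 49/98, 22/98] ≈ [0.2143, 0.0612, 0.5, 0.2245]
Σpᵢ² = (441 + 36 + 2401 + 484)/98² = 3362/9604
Gini = 1 - Σpᵢ² = 1 - 3362/9604 = 0.6499

0.6499


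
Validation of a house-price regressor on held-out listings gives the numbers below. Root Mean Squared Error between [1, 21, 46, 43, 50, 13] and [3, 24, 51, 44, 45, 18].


MSE = 89/6 = 14.8333
RMSE = √(89/6) = 3.8514

3.8514


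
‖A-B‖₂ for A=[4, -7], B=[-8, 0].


d = √((4+ 8)² + (-7-0)²)
  = √(144 + 49)
  = √193 = 13.8924

13.8924


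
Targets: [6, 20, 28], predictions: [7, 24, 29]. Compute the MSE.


Squared errors: (6-7)²=1, (20-24)²=16, (28-29)²=1
Sum = 18
MSE = 18/3 = 6

6


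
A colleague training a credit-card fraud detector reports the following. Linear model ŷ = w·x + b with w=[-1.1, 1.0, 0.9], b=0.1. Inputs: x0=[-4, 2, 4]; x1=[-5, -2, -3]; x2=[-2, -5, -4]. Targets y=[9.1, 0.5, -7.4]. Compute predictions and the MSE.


ŷ0 = (-1.1)·(-4) + (1.0)·(2) + (0.9)·(4) + 0.1 = 10.1
ŷ1 = (-1.1)·(-5) + (1.0)·(-2) + (0.9)·(-3) + 0.1 = 0.9
ŷ2 = (-1.1)·(-2) + (1.0)·(-5) + (0.9)·(-4) + 0.1 = -6.3
errors² = [1.0, 0.16, 1.21]
MSE = 2.3700/3 = 0.79

0.79


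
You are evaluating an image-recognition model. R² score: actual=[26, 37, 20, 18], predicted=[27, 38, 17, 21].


ȳ = 25.25
SS_res = Σ(y-ŷ)² = 20
SS_tot = Σ(y-ȳ)² = 218.75
R² = 1 - SS_res/SS_tot = 1 - 0.0914 = 0.9086

0.9086


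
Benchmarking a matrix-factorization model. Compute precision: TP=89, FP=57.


Precision = TP/(TP+FP)
= 89/(89+57)
= 89/146 = 60.96%

60.96%


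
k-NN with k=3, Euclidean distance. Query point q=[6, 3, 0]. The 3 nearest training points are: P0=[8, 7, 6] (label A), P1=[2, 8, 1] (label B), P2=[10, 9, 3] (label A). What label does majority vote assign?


d(q,P0) = 7.4833  (label A)
d(q,P1) = 6.4807  (label B)
d(q,P2) = 7.8102  (label A)
Votes: A=2, B=1
Majority → A

A


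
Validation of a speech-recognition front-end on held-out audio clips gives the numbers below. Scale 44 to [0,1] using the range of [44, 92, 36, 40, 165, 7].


min=7, max=165
(44-7)/(165-7) = 37/158 = 0.2342

0.2342


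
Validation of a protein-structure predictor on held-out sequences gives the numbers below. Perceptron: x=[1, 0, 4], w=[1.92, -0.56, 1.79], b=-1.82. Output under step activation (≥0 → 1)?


z = (1)·(1.92) + (0)·(-0.56) + (4)·(1.79) - 1.82
  = 7.26
step(z) = 1 (z≥0)

1


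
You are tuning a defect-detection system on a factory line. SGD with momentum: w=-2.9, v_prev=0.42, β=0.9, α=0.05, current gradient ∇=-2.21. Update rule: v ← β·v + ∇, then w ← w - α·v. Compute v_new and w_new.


v_new = 0.9·0.42 - 2.21 = 0.378 - 2.21 = -1.832
w_new = -2.9 - 0.05·-1.832 = -2.9 + 0.0916 = -2.8084

v_new=-1.832, w_new=-2.8084


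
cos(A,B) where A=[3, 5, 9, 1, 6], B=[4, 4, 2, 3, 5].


A·B = 3·4 + 5·4 + 9·2 + 1·3 + 6·5 = 83
‖A‖ = √152 = 12.3288, ‖B‖ = √70 = 8.3666
cos = 83/(√152·√70) = 83/√10640 = 0.8047

0.8047


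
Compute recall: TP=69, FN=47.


Recall = TP/(TP+FN)
= 69/(69+47)
= 69/116 = 59.48%

59.48%


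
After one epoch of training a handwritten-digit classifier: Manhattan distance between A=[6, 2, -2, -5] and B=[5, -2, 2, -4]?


d = |6-5| + |2+ 2| + |-2-2| + |-5+ 4|
  = 1 + 4 + 4 + 1
  = 10

10


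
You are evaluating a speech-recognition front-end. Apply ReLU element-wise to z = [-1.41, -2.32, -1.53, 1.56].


ReLU(-1.41) = max(0, -1.41) = 0.0
ReLU(-2.32) = max(0, -2.32) = 0.0
ReLU(-1.53) = max(0, -1.53) = 0.0
ReLU(1.56) = max(0, 1.56) = 1.56
result = [0.0, 0.0, 0.0, 1.56]

[0.0, 0.0, 0.0, 1.56]


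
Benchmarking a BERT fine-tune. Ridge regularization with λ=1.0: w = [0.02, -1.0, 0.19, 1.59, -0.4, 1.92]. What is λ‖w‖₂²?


‖w‖₂² = (0.02)² + (-1.0)² + (0.19)² + (1.59)² + (-0.4)² + (1.92)²
     = 0.0004 + 1 + 0.0361 + 2.5281 + 0.16 + 3.6864
     = 7.411
λ·‖w‖₂² = 1.0·7.411 = 7.411

7.411


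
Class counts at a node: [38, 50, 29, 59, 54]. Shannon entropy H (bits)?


Probabilities: [38/230, 50/230, 29/230, 59/230, 54/230] ≈ [0.1652, 0.2174, 0.1261, 0.2565, 0.2348]
H = -((38/230)·log₂(38/230) + (50/230)·log₂(50/230) + (29/230)·log₂(29/230) + (59/230)·log₂(59/230) + (54/230)·log₂(54/230))
  = 2.2788 bits

2.2788 bits


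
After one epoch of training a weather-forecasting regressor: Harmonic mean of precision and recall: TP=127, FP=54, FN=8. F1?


Precision = 127/181 = 0.7017
Recall = 127/135 = 0.9407
F1 = 2·P·R/(P+R) = 2·TP/(2·TP+FP+FN) = 254/(254+54+8) = 254/316 = 0.8038

0.8038


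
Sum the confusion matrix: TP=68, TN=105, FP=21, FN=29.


Total = TP + TN + FP + FN
= 68 + 105 + 21 + 29
= 223
(Predicted positive: 89, predicted negative: 134)

223


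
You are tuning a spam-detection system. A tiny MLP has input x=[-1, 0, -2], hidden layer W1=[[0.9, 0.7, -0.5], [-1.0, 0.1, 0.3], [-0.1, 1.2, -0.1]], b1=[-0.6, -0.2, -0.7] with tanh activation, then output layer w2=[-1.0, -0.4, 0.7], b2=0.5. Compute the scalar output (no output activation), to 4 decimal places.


z1[0] = (0.9)·(-1) + (0.7)·(0) + (-0.5)·(-2) - 0.6 = -0.5
z1[1] = (-1.0)·(-1) + (0.1)·(0) + (0.3)·(-2) - 0.2 = 0.2
z1[2] = (-0.1)·(-1) + (1.2)·(0) + (-0.1)·(-2) - 0.7 = -0.4
h = tanh(z1) = [-0.4621, 0.1974, -0.3799]
output = (-1.0)·(-0.4621) + (-0.4)·(0.1974) + (0.7)·(-0.3799) + 0.5 = 0.6172

0.6172


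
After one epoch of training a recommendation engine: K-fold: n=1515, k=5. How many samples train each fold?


Fold size = 1515/5 = 303
Training per fold = 1515 - 303 = 1212

1212


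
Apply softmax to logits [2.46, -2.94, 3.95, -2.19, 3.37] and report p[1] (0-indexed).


Exponentials: e^2.46=11.7048, e^-2.94=0.0529, e^3.95=51.9354, e^-2.19=0.1119, e^3.37=29.0785
Sum = 92.8835
Softmax = [0.126, 0.0006, 0.5591, 0.0012, 0.3131]
p[1] = 0.0529/92.8835 = 0.0006

0.0006


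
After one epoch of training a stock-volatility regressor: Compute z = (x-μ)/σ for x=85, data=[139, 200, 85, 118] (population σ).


μ = 135.5, σ = 41.9196
z = (85 - 135.5)/41.9196 = -1.2047

-1.2047


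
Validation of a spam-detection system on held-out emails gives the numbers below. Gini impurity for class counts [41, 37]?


Probabilities: [41/78, 37/78] ≈ [0.5256, 0.4744]
Σpᵢ² = (1681 + 1369)/78² = 3050/6084
Gini = 1 - Σpᵢ² = 1 - 3050/6084 = 0.4987

0.4987


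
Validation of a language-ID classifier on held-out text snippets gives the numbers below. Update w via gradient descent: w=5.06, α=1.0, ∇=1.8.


w_new = w - α·∇
= 5.06 - 1.0·1.8
= 5.06 - 1.8
= 3.26

3.26


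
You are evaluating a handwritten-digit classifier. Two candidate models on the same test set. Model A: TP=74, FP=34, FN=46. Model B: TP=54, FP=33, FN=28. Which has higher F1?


Model A: P=74/108=0.6852, R=74/120=0.6167, F1=2PR/(P+R)=2TP/(2TP+FP+FN)=148/228=0.6491
Model B: P=54/87=0.6207, R=54/82=0.6585, F1=2PR/(P+R)=2TP/(2TP+FP+FN)=108/169=0.6391
0.6491 > 0.6391 → Model A

Model A


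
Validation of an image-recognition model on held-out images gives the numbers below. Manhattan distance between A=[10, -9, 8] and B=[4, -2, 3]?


d = |10-4| + |-9+ 2| + |8-3|
  = 6 + 7 + 5
  = 18

18


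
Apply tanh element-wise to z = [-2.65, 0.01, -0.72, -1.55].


tanh(-2.65) = -0.9901
tanh(0.01) = 0.01
tanh(-0.72) = -0.6169
tanh(-1.55) = -0.9138
result = [-0.9901, 0.01, -0.6169, -0.9138]

[-0.9901, 0.01, -0.6169, -0.9138]


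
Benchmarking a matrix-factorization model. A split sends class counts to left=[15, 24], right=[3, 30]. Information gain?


Parent = [18, 54], H_parent = 0.8113
H_left = 0.9612 (n=39), H_right = 0.4395 (n=33)
H_children = (39/72)·0.9612 + (33/72)·0.4395 = 0.7221
IG = 0.8113 - 0.7221 = 0.0892

0.0892


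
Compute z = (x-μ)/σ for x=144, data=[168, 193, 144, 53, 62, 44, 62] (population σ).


μ = 103.7143, σ = 57.75
z = (144 - 103.7143)/57.75 = 0.6976

0.6976


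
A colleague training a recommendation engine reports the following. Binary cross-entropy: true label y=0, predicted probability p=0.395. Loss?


BCE = -[y·ln(p) + (1-y)·ln(1-p)]
= -0 - 1·ln(1-0.395)
= -ln(0.605) = 0.5025

0.5025


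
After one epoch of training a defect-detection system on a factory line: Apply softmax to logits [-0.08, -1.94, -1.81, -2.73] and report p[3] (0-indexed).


Exponentials: e^-0.08=0.9231, e^-1.94=0.1437, e^-1.81=0.1637, e^-2.73=0.0652
Sum = 1.2957
Softmax = [0.7124, 0.1109, 0.1263, 0.0503]
p[3] = 0.0652/1.2957 = 0.0503

0.0503


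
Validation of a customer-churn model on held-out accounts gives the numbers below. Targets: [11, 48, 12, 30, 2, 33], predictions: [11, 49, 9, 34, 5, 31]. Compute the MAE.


Absolute errors: |11-11|=0, |48-49|=1, |12-9|=3, |30-34|=4, |2-5|=3, |33-31|=2
Sum = 13
MAE = 13/6 = 13/6

13/6


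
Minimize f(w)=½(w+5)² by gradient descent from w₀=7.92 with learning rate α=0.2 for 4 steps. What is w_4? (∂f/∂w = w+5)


step 1: grad = 7.92+5 = 12.92; w = 7.92 - 0.2·(12.92) = 5.336
step 2: grad = 5.336+5 = 10.336; w = 5.336 - 0.2·(10.336) = 3.2688
step 3: grad = 3.2688+5 = 8.2688; w = 3.2688 - 0.2·(8.2688) = 1.61504
step 4: grad = 1.61504+5 = 6.61504; w = 1.61504 - 0.2·(6.61504) = 0.292032

0.292032


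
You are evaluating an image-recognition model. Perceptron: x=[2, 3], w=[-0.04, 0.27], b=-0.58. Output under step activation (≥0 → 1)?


z = (2)·(-0.04) + (3)·(0.27) - 0.58
  = 0.15
step(z) = 1 (z≥0)

1


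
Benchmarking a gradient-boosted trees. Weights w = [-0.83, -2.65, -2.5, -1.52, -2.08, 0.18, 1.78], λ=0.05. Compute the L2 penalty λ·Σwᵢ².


‖w‖₂² = (-0.83)² + (-2.65)² + (-2.5)² + (-1.52)² + (-2.08)² + (0.18)² + (1.78)²
     = 0.6889 + 7.0225 + 6.25 + 2.3104 + 4.3264 + 0.0324 + 3.1684
     = 23.799
λ·‖w‖₂² = 0.05·23.799 = 1.18995

1.18995


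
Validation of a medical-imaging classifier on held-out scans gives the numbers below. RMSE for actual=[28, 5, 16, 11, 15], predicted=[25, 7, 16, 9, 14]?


MSE = 18/5 = 3.6
RMSE = √(18/5) = 1.8974

1.8974


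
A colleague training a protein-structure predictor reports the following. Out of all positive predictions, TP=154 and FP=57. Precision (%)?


Precision = TP/(TP+FP)
= 154/(154+57)
= 154/211 = 72.99%

72.99%


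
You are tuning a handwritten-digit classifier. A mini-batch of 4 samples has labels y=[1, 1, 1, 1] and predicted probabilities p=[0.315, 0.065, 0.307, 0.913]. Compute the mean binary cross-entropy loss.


L[0] = -ln(0.315) = 1.1552
L[1] = -ln(0.065) = 2.7334
L[2] = -ln(0.307) = 1.1809
L[3] = -ln(0.913) = 0.091
mean = (1.1552 + 2.7334 + 1.1809 + 0.091)/4 = 1.2901

1.2901


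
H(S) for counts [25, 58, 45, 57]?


Probabilities: [25/185, 58/185, 45/185, 57/185] ≈ [0.1351, 0.3135, 0.2432, 0.3081]
H = -((25/185)·log₂(25/185) + (58/185)·log₂(58/185) + (45/185)·log₂(45/185) + (57/185)·log₂(57/185))
  = 1.9343 bits

1.9343 bits


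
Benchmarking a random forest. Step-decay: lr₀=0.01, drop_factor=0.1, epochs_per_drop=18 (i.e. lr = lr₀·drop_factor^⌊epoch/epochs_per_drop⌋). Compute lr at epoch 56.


n_drops = ⌊56/18⌋ = 3
lr = 0.01·0.1^3 = 0.01·0.001 = 0.00001

0.00001


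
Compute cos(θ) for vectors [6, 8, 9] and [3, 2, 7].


A·B = 6·3 + 8·2 + 9·7 = 97
‖A‖ = √181 = 13.4536, ‖B‖ = √62 = 7.874
cos = 97/(√181·√62) = 97/√11222 = 0.9157

0.9157


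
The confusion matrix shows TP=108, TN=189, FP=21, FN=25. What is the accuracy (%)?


Accuracy = (TP+TN)/(TP+TN+FP+FN)
= (108+189)/(343)
= 297/343 = 86.59%

86.59%


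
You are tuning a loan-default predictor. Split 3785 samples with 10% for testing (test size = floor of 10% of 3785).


Test = ⌊3785·10/100⌋ = 378
Train = 3785 - 378 = 3407

Train: 3407, Test: 378


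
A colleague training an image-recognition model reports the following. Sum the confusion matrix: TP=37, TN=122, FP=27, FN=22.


Total = TP + TN + FP + FN
= 37 + 122 + 27 + 22
= 208
(Predicted positive: 64, predicted negative: 144)

208


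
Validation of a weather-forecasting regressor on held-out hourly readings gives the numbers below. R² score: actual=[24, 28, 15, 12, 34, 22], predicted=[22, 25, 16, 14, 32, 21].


ȳ = 22.5
SS_res = Σ(y-ŷ)² = 23
SS_tot = Σ(y-ȳ)² = 331.5
R² = 1 - SS_res/SS_tot = 1 - 0.0694 = 0.9306

0.9306


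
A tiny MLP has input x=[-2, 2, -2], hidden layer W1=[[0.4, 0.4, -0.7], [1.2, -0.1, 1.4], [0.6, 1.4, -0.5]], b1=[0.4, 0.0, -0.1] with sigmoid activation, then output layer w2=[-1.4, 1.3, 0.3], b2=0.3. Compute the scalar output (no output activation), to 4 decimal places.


z1[0] = (0.4)·(-2) + (0.4)·(2) + (-0.7)·(-2) + 0.4 = 1.8
z1[1] = (1.2)·(-2) + (-0.1)·(2) + (1.4)·(-2) + 0.0 = -5.4
z1[2] = (0.6)·(-2) + (1.4)·(2) + (-0.5)·(-2) - 0.1 = 2.5
h = sigmoid(z1) = [0.8581, 0.0045, 0.9241]
output = (-1.4)·(0.8581) + (1.3)·(0.0045) + (0.3)·(0.9241) + 0.3 = -0.6183

-0.6183


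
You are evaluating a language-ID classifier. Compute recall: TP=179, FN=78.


Recall = TP/(TP+FN)
= 179/(179+78)
= 179/257 = 69.65%

69.65%


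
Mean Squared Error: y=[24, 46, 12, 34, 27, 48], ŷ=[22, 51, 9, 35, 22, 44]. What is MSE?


Squared errors: (24-22)²=4, (46-51)²=25, (12-9)²=9, (34-35)²=1, (27-22)²=25, (48-44)²=16
Sum = 80
MSE = 80/6 = 40/3

40/3


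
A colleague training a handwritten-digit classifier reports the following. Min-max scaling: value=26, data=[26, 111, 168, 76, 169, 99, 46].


min=26, max=169
(26-26)/(169-26) = 0/143 = 0.0

0.0


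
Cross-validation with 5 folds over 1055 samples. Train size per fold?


Fold size = 1055/5 = 211
Training per fold = 1055 - 211 = 844

844


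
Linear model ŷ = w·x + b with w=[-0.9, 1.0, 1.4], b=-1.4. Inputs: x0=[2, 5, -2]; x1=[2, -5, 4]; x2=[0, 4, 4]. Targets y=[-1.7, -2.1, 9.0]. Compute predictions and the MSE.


ŷ0 = (-0.9)·(2) + (1.0)·(5) + (1.4)·(-2) - 1.4 = -1.0
ŷ1 = (-0.9)·(2) + (1.0)·(-5) + (1.4)·(4) - 1.4 = -2.6
ŷ2 = (-0.9)·(0) + (1.0)·(4) + (1.4)·(4) - 1.4 = 8.2
errors² = [0.49, 0.25, 0.64]
MSE = 1.3800/3 = 0.46

0.46


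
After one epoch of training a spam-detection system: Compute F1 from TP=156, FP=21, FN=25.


Precision = 156/177 = 0.8814
Recall = 156/181 = 0.8619
F1 = 2·P·R/(P+R) = 2·TP/(2·TP+FP+FN) = 312/(312+21+25) = 312/358 = 0.8715

0.8715


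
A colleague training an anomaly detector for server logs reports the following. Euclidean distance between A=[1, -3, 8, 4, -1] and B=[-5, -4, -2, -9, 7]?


d = √((1+ 5)² + (-3+ 4)² + (8+ 2)² + (4+ 9)² + (-1-7)²)
  = √(36 + 1 + 100 + 169 + 64)
  = √370 = 19.2354

19.2354


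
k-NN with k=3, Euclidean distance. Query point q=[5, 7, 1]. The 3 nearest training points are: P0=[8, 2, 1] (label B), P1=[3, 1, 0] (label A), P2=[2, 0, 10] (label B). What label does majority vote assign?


d(q,P0) = 5.831  (label B)
d(q,P1) = 6.4031  (label A)
d(q,P2) = 11.7898  (label B)
Votes: A=1, B=2
Majority → B

B


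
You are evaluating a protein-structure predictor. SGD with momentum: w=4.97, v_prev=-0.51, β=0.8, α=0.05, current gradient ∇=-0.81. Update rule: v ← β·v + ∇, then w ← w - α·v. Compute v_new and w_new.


v_new = 0.8·-0.51 - 0.81 = -0.408 - 0.81 = -1.218
w_new = 4.97 - 0.05·-1.218 = 4.97 + 0.0609 = 5.0309

v_new=-1.218, w_new=5.0309


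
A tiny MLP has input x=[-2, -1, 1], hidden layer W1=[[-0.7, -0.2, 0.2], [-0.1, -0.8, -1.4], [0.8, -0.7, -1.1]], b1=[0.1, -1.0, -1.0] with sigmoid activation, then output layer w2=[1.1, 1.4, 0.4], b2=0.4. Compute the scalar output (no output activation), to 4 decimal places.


z1[0] = (-0.7)·(-2) + (-0.2)·(-1) + (0.2)·(1) + 0.1 = 1.9
z1[1] = (-0.1)·(-2) + (-0.8)·(-1) + (-1.4)·(1) - 1.0 = -1.4
z1[2] = (0.8)·(-2) + (-0.7)·(-1) + (-1.1)·(1) - 1.0 = -3.0
h = sigmoid(z1) = [0.8699, 0.1978, 0.0474]
output = (1.1)·(0.8699) + (1.4)·(0.1978) + (0.4)·(0.0474) + 0.4 = 1.6528

1.6528


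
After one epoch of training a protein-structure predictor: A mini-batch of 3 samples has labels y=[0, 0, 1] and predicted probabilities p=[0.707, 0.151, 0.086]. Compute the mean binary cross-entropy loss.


L[0] = -ln(1-0.707) = -ln(0.293) = 1.2276
L[1] = -ln(1-0.151) = -ln(0.849) = 0.1637
L[2] = -ln(0.086) = 2.4534
mean = (1.2276 + 0.1637 + 2.4534)/3 = 1.2816

1.2816


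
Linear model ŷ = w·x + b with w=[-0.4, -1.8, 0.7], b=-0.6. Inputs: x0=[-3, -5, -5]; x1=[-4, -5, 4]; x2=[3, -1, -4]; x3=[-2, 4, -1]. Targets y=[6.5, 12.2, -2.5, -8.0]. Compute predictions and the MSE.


ŷ0 = (-0.4)·(-3) + (-1.8)·(-5) + (0.7)·(-5) - 0.6 = 6.1
ŷ1 = (-0.4)·(-4) + (-1.8)·(-5) + (0.7)·(4) - 0.6 = 12.8
ŷ2 = (-0.4)·(3) + (-1.8)·(-1) + (0.7)·(-4) - 0.6 = -2.8
ŷ3 = (-0.4)·(-2) + (-1.8)·(4) + (0.7)·(-1) - 0.6 = -7.7
errors² = [0.16, 0.36, 0.09, 0.09]
MSE = 0.7000/4 = 0.175

0.175


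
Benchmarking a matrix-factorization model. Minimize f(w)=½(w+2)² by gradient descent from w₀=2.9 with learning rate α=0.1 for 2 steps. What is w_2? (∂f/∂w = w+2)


step 1: grad = 2.9+2 = 4.9; w = 2.9 - 0.1·(4.9) = 2.41
step 2: grad = 2.41+2 = 4.41; w = 2.41 - 0.1·(4.41) = 1.969

1.969


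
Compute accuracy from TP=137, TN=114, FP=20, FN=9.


Accuracy = (TP+TN)/(TP+TN+FP+FN)
= (137+114)/(280)
= 251/280 = 89.64%

89.64%


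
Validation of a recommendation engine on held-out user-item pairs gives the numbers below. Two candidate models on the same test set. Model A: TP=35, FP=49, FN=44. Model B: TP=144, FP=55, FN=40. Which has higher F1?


Model A: P=35/84=0.4167, R=35/79=0.443, F1=2PR/(P+R)=2TP/(2TP+FP+FN)=70/163=0.4294
Model B: P=144/199=0.7236, R=144/184=0.7826, F1=2PR/(P+R)=2TP/(2TP+FP+FN)=288/383=0.752
0.4294 < 0.752 → Model B

Model B


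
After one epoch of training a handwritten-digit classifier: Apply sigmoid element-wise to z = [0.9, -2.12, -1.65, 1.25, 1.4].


σ(0.9) = 1/(1+e^-0.9) = 0.7109
σ(-2.12) = 1/(1+e^2.12) = 0.1072
σ(-1.65) = 1/(1+e^1.65) = 0.1611
σ(1.25) = 1/(1+e^-1.25) = 0.7773
σ(1.4) = 1/(1+e^-1.4) = 0.8022
result = [0.7109, 0.1072, 0.1611, 0.7773, 0.8022]

[0.7109, 0.1072, 0.1611, 0.7773, 0.8022]


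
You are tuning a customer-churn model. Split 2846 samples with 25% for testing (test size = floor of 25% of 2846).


Test = ⌊2846·25/100⌋ = 711
Train = 2846 - 711 = 2135

Train: 2135, Test: 711


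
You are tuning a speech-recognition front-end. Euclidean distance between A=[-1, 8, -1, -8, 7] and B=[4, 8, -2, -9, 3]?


d = √((-1-4)² + (8-8)² + (-1+ 2)² + (-8+ 9)² + (7-3)²)
  = √(25 + 0 + 1 + 1 + 16)
  = √43 = 6.5574

6.5574


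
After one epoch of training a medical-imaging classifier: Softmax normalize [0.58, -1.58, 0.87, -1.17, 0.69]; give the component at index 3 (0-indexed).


Exponentials: e^0.58=1.786, e^-1.58=0.206, e^0.87=2.3869, e^-1.17=0.3104, e^0.69=1.9937
Sum = 6.683
Softmax = [0.2673, 0.0308, 0.3572, 0.0464, 0.2983]
p[3] = 0.3104/6.683 = 0.0464

0.0464


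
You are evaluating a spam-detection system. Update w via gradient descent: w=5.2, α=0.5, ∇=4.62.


w_new = w - α·∇
= 5.2 - 0.5·4.62
= 5.2 - 2.31
= 2.89

2.89


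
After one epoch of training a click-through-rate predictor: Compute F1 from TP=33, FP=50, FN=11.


Precision = 33/83 = 0.3976
Recall = 33/44 = 0.75
F1 = 2·P·R/(P+R) = 2·TP/(2·TP+FP+FN) = 66/(66+50+11) = 66/127 = 0.5197

0.5197


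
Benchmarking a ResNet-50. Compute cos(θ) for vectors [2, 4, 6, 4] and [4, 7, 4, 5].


A·B = 2·4 + 4·7 + 6·4 + 4·5 = 80
‖A‖ = √72 = 8.4853, ‖B‖ = √106 = 10.2956
cos = 80/(√72·√106) = 80/√7632 = 0.9157

0.9157


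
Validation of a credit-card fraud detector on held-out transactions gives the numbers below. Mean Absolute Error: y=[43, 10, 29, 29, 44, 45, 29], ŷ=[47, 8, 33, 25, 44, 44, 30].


Absolute errors: |43-47|=4, |10-8|=2, |29-33|=4, |29-25|=4, |44-44|=0, |45-44|=1, |29-30|=1
Sum = 16
MAE = 16/7 = 16/7

16/7


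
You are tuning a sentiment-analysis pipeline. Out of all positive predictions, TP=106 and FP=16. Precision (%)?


Precision = TP/(TP+FP)
= 106/(106+16)
= 106/122 = 86.89%

86.89%


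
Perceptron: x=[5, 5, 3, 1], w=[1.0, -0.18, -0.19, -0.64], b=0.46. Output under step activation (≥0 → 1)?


z = (5)·(1.0) + (5)·(-0.18) + (3)·(-0.19) + (1)·(-0.64) + 0.46
  = 3.35
step(z) = 1 (z≥0)

1


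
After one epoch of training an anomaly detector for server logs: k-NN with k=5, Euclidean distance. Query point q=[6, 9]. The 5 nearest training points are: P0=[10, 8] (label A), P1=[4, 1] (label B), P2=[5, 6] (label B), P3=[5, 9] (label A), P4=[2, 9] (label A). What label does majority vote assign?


d(q,P0) = 4.1231  (label A)
d(q,P1) = 8.2462  (label B)
d(q,P2) = 3.1623  (label B)
d(q,P3) = 1.0  (label A)
d(q,P4) = 4.0  (label A)
Votes: A=3, B=2
Majority → A

A


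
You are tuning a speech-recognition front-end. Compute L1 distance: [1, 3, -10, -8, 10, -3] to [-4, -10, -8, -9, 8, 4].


d = |1+ 4| + |3+ 10| + |-10+ 8| + |-8+ 9| + |10-8| + |-3-4|
  = 5 + 13 + 2 + 1 + 2 + 7
  = 30

30


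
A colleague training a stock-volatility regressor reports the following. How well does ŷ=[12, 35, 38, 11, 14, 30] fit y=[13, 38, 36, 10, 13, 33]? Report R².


ȳ = 23.8333
SS_res = Σ(y-ŷ)² = 25
SS_tot = Σ(y-ȳ)² = 858.83
R² = 1 - SS_res/SS_tot = 1 - 0.0291 = 0.9709

0.9709


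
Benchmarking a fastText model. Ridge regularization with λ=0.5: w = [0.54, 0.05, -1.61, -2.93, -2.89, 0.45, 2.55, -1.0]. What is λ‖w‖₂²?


‖w‖₂² = (0.54)² + (0.05)² + (-1.61)² + (-2.93)² + (-2.89)² + (0.45)² + (2.55)² + (-1.0)²
     = 0.2916 + 0.0025 + 2.5921 + 8.5849 + 8.3521 + 0.2025 + 6.5025 + 1
     = 27.5282
λ·‖w‖₂² = 0.5·27.5282 = 13.7641

13.7641


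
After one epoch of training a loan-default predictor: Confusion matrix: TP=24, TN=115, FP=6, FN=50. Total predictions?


Total = TP + TN + FP + FN
= 24 + 115 + 6 + 50
= 195
(Predicted positive: 30, predicted negative: 165)

195


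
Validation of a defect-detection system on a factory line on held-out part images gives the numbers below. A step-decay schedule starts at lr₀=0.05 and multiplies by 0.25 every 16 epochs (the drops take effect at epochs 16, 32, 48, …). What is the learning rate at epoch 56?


n_drops = ⌊56/16⌋ = 3
lr = 0.05·0.25^3 = 0.05·0.015625 = 0.00078125

0.00078125


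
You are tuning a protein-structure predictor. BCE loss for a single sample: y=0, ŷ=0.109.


BCE = -[y·ln(p) + (1-y)·ln(1-p)]
= -0 - 1·ln(1-0.109)
= -ln(0.891) = 0.1154

0.1154


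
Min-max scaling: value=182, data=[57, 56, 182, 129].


min=56, max=182
(182-56)/(182-56) = 126/126 = 1.0

1.0


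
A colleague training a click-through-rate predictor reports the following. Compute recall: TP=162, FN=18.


Recall = TP/(TP+FN)
= 162/(162+18)
= 162/180 = 90.0%

90.0%


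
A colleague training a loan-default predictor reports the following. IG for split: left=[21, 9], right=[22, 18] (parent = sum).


Parent = [43, 27], H_parent = 0.962
H_left = 0.8813 (n=30), H_right = 0.9928 (n=40)
H_children = (30/70)·0.8813 + (40/70)·0.9928 = 0.945
IG = 0.962 - 0.945 = 0.017

0.017


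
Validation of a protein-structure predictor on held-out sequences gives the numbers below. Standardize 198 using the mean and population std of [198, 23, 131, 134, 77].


μ = 112.6, σ = 58.9664
z = (198 - 112.6)/58.9664 = 1.4483

1.4483


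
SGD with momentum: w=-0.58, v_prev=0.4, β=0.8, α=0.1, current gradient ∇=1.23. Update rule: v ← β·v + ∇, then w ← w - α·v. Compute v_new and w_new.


v_new = 0.8·0.4 + 1.23 = 0.32 + 1.23 = 1.55
w_new = -0.58 - 0.1·1.55 = -0.58 - 0.155 = -0.735

v_new=1.55, w_new=-0.735


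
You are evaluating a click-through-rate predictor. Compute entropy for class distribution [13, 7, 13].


Probabilities: [13/33, 7/33, 13/33] ≈ [0.3939, 0.2121, 0.3939]
H = -((13/33)·log₂(13/33) + (7/33)·log₂(7/33) + (13/33)·log₂(13/33))
  = 1.5334 bits

1.5334 bits


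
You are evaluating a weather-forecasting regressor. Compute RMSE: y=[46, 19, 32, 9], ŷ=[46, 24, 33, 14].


MSE = 51/4 = 12.75
RMSE = √(51/4) = 3.5707

3.5707


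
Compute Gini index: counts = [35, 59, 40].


Probabilities: [35/134, 59/134, 40/134] ≈ [0.2612, 0.4403, 0.2985]
Σpᵢ² = (1225 + 3481 + 1600)/134² = 6306/17956
Gini = 1 - Σpᵢ² = 1 - 6306/17956 = 0.6488

0.6488


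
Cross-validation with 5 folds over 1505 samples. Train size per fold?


Fold size = 1505/5 = 301
Training per fold = 1505 - 301 = 1204

1204


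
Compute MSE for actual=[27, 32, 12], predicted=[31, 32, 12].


Squared errors: (27-31)²=16, (32-32)²=0, (12-12)²=0
Sum = 16
MSE = 16/3 = 16/3

16/3


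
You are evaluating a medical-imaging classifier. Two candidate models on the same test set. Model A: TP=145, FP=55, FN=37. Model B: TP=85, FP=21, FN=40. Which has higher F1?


Model A: P=145/200=0.725, R=145/182=0.7967, F1=2PR/(P+R)=2TP/(2TP+FP+FN)=290/382=0.7592
Model B: P=85/106=0.8019, R=85/125=0.68, F1=2PR/(P+R)=2TP/(2TP+FP+FN)=170/231=0.7359
0.7592 > 0.7359 → Model A

Model A


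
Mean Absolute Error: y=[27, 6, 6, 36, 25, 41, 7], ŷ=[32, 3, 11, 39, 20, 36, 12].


Absolute errors: |27-32|=5, |6-3|=3, |6-11|=5, |36-39|=3, |25-20|=5, |41-36|=5, |7-12|=5
Sum = 31
MAE = 31/7 = 31/7

31/7


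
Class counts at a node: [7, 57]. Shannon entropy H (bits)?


Probabilities: [7/64, 57/64] ≈ [0.1094, 0.8906]
H = -((7/64)·log₂(7/64) + (57/64)·log₂(57/64))
  = 0.498 bits

0.498 bits
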